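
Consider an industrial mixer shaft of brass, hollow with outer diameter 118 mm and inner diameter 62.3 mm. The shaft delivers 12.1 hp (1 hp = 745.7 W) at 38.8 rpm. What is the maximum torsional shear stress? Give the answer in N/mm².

7.46 N/mm²

ω = 2π·38.8/60 = 4.063 rad/s, so T = P/ω = 12.1×745.7 / 4.063 = 2221 N·m.
J = π(d_o⁴ − d_i⁴)/32 = π(0.118⁴ − 0.0623⁴)/32 = 1.755×10^-5 m⁴.
τ_max = T·r/J = 2221 × 0.0590 / 1.755×10^-5 = 7.463×10^6 Pa.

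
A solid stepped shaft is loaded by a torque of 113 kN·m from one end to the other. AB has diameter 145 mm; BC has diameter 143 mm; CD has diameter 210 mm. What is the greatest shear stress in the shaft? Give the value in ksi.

Under the same torque, τ_max = 16T/(πd³) is largest where d is smallest — segment BC (d = 143 mm).
τ_max = 16·113000/(π·(0.143)³) = 1.968×10^8 Pa.

28.5 ksi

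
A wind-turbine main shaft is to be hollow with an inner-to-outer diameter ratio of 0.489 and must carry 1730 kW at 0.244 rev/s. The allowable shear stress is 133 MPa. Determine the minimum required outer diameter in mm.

ω = 2π·0.244 = 1.533 rad/s, so T = P/ω = 1730×10³ / 1.533 = 1.128e6 N·m.
For a hollow shaft with d_i/d_o = 0.489: τ_max = 16T/(π d_o³ (1−k⁴)), so d_o = [16T/(π τ_allow (1−k⁴))]^(1/3) = [16·1.128e6/(π·1.33×10^8·0.9428)]^(1/3) = 0.3579 m.

358 mm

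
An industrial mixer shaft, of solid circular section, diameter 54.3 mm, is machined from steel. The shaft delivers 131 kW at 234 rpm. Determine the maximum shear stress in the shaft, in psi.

24700 psi

ω = 2π·234/60 = 24.50 rad/s, so T = P/ω = 131×10³ / 24.50 = 5346 N·m.
J = πd⁴/32 = π(0.0543)⁴/32 = 8.535×10^-7 m⁴.
τ_max = T·r/J = 5346 × 0.0271 / 8.535×10^-7 = 1.701×10^8 Pa.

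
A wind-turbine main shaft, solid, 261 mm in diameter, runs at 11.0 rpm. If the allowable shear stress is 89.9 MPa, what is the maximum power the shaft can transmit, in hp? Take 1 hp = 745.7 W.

J = πd⁴/32 = π(0.261)⁴/32 = 4.556×10^-4 m⁴.
T_max = τ_allow·J/r = 8.99×10^7 × 4.556×10^-4 / 0.131 = 313800 N·m.
ω = 2π·11.0/60 = 1.152 rad/s, so P_max = T_max·ω = 3.615×10^5 W.

485 hp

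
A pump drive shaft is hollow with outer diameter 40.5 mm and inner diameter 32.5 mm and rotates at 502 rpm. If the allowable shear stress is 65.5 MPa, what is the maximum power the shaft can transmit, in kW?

26.3 kW

J = π(d_o⁴ − d_i⁴)/32 = π(0.0405⁴ − 0.0325⁴)/32 = 1.546×10^-7 m⁴.
T_max = τ_allow·J/r = 6.55×10^7 × 1.546×10^-7 / 0.0203 = 500.1 N·m.
ω = 2π·502/60 = 52.57 rad/s, so P_max = T_max·ω = 2.629×10^4 W.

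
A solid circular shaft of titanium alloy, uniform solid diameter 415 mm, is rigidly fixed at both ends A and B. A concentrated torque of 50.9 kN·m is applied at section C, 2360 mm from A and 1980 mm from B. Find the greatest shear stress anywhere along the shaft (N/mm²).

With uniform GJ and both ends fixed, compatibility θ_AC = θ_CB gives T_A·a = T_B·b, together with T_A + T_B = T₀.
T_A = T₀·b/(a+b) = 50900·1980/4340 = 23220 N·m; T_B = 27680 N·m.
τ in each portion: τ_AC = 1.65×10^6 Pa, τ_CB = 1.97×10^6 Pa; maximum is in CB.
τ_max = T_CB·r/J = 27680·0.207/2.91×10^-3 = 1.972×10^6 Pa.

1.97 N/mm²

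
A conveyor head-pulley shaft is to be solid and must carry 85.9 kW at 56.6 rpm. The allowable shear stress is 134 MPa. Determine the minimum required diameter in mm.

82.0 mm

ω = 2π·56.6/60 = 5.927 rad/s, so T = P/ω = 85.9×10³ / 5.927 = 14490 N·m.
For a solid shaft τ_max = 16T/(πd³), so d = (16T/(π τ_allow))^(1/3) = (16·14490/(π·1.34×10^8))^(1/3) = 0.08197 m.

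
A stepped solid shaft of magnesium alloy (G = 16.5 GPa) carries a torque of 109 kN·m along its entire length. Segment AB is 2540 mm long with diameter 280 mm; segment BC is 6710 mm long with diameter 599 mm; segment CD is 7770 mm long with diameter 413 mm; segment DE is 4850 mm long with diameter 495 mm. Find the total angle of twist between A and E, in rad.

0.0547 rad

J_AB = π(0.280)⁴/32 = 6.03×10^-4 m⁴; J_BC = π(0.599)⁴/32 = 0.0126 m⁴; J_CD = π(0.413)⁴/32 = 2.86×10^-3 m⁴; J_DE = π(0.495)⁴/32 = 5.89×10^-3 m⁴.
θ = (T/G)·Σ L_i/J_i = (109000/16.5×10⁹)·(2.54/6.03×10^-4 + 6.71/0.0126 + 7.77/2.86×10^-3 + 4.85/5.89×10^-3) = 0.05472 rad.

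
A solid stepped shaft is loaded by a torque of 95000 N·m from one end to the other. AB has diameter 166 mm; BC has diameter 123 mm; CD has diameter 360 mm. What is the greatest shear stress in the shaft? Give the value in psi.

Under the same torque, τ_max = 16T/(πd³) is largest where d is smallest — segment BC (d = 123 mm).
τ_max = 16·95000/(π·(0.123)³) = 2.600×10^8 Pa.

37700 psi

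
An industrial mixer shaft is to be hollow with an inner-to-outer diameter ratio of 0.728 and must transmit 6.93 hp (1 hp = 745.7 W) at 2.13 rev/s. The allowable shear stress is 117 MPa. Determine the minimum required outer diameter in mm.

ω = 2π·2.13 = 13.38 rad/s, so T = P/ω = 6.93×745.7 / 13.38 = 386.1 N·m.
For a hollow shaft with d_i/d_o = 0.728: τ_max = 16T/(π d_o³ (1−k⁴)), so d_o = [16T/(π τ_allow (1−k⁴))]^(1/3) = [16·386.1/(π·1.17×10^8·0.7191)]^(1/3) = 0.02859 m.

28.6 mm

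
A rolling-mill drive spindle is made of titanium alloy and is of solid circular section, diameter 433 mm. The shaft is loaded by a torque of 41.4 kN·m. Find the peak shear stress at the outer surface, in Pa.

2.60e6 Pa

J = πd⁴/32 = π(0.433)⁴/32 = 3.451×10^-3 m⁴.
τ_max = T·r/J = 41400 × 0.216 / 3.451×10^-3 = 2.597×10^6 Pa.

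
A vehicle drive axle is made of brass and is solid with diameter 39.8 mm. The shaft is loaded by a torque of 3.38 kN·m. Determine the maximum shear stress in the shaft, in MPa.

J = πd⁴/32 = π(0.0398)⁴/32 = 2.463×10^-7 m⁴.
τ_max = T·r/J = 3380 × 0.0199 / 2.463×10^-7 = 2.730×10^8 Pa.

273 MPa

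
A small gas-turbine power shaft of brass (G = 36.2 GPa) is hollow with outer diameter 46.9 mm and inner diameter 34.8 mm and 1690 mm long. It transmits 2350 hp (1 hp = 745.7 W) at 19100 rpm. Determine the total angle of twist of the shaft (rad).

0.124 rad

ω = 2π·19100/60 = 2000 rad/s, so T = P/ω = 2350×745.7 / 2000 = 876.1 N·m.
J = π(d_o⁴ − d_i⁴)/32 = π(0.0469⁴ − 0.0348⁴)/32 = 3.310×10^-7 m⁴.
θ = T·L/(G·J) = 876.1 × 1.69 / (36.2×10⁹ × 3.310×10^-7) = 0.1236 rad.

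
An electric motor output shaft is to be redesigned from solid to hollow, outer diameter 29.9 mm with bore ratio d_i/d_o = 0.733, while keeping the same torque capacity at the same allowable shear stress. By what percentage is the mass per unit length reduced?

41.9 %

Equal τ_max and T ⇒ the solid shaft needs d_s³ = d_o³(1−k⁴), so d_s = 29.9·(1−0.733⁴)^(1/3) = 26.69 mm.
Area ratio A_h/A_s = d_o²(1−k²)/d_s² = (1−k²)/(1−k⁴)^(2/3) = 0.5807.
Mass saving = 1 − 0.5807 = 41.9 %.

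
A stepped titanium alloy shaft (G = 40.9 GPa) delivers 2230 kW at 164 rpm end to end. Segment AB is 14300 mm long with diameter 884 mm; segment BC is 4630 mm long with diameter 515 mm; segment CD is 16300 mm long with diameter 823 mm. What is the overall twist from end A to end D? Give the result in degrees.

ω = 2π·164/60 = 17.17 rad/s, so T = P/ω = 2230×10³ / 17.17 = 129800 N·m.
J_AB = π(0.884)⁴/32 = 0.0600 m⁴; J_BC = π(0.515)⁴/32 = 6.91×10^-3 m⁴; J_CD = π(0.823)⁴/32 = 0.0450 m⁴.
θ = (T/G)·Σ L_i/J_i = (129800/40.9×10⁹)·(14.3/0.0600 + 4.63/6.91×10^-3 + 16.3/0.0450) = 4.035×10^-3 rad.

0.231°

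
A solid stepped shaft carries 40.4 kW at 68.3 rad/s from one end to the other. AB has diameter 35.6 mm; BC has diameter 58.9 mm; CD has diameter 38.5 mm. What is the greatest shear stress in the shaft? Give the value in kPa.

66800 kPa

ω = 68.3 rad/s, so T = P/ω = 40.4×10³ / 68.30 = 591.5 N·m.
Under the same torque, τ_max = 16T/(πd³) is largest where d is smallest — segment AB (d = 35.6 mm).
τ_max = 16·591.5/(π·(0.0356)³) = 6.677×10^7 Pa.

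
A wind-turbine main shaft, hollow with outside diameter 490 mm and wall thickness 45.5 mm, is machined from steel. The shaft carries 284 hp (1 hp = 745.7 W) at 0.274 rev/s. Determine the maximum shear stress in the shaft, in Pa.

9.50e6 Pa

ω = 2π·0.274 = 1.722 rad/s, so T = P/ω = 284×745.7 / 1.722 = 123000 N·m.
J = π(d_o⁴ − d_i⁴)/32 = π(0.490⁴ − 0.399⁴)/32 = 3.171×10^-3 m⁴.
τ_max = T·r/J = 123000 × 0.245 / 3.171×10^-3 = 9.503×10^6 Pa.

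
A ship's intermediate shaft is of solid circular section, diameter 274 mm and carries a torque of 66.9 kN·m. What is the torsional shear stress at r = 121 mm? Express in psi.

2120 psi

J = πd⁴/32 = π(0.274)⁴/32 = 5.534×10^-4 m⁴.
Shear stress varies linearly with radius: τ = T·r/J = 66900 × 0.121 / 5.534×10^-4 = 1.463×10^7 Pa.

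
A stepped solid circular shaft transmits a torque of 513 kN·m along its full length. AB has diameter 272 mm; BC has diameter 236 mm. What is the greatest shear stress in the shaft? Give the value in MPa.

199 MPa

Under the same torque, τ_max = 16T/(πd³) is largest where d is smallest — segment BC (d = 236 mm).
τ_max = 16·513000/(π·(0.236)³) = 1.988×10^8 Pa.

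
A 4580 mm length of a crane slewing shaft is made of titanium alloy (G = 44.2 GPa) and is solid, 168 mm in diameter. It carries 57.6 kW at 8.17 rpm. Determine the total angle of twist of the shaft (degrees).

5.11°

ω = 2π·8.17/60 = 0.8556 rad/s, so T = P/ω = 57.6×10³ / 0.8556 = 67320 N·m.
J = πd⁴/32 = π(0.168)⁴/32 = 7.821×10^-5 m⁴.
θ = T·L/(G·J) = 67320 × 4.58 / (44.2×10⁹ × 7.821×10^-5) = 0.08920 rad.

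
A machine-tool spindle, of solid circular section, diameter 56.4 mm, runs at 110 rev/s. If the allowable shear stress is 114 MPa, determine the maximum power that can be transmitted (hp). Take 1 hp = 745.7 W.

J = πd⁴/32 = π(0.0564)⁴/32 = 9.934×10^-7 m⁴.
T_max = τ_allow·J/r = 1.14×10^8 × 9.934×10^-7 / 0.0282 = 4016 N·m.
ω = 2π·110 = 691.2 rad/s, so P_max = T_max·ω = 2.776×10^6 W.

3720 hp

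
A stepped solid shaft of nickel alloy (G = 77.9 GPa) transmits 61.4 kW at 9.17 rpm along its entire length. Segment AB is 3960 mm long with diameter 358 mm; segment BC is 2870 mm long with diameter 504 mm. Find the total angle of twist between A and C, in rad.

ω = 2π·9.17/60 = 0.9603 rad/s, so T = P/ω = 61.4×10³ / 0.9603 = 63940 N·m.
J_AB = π(0.358)⁴/32 = 1.61×10^-3 m⁴; J_BC = π(0.504)⁴/32 = 6.33×10^-3 m⁴.
θ = (T/G)·Σ L_i/J_i = (63940/77.9×10⁹)·(3.96/1.61×10^-3 + 2.87/6.33×10^-3) = 2.387×10^-3 rad.

0.00239 rad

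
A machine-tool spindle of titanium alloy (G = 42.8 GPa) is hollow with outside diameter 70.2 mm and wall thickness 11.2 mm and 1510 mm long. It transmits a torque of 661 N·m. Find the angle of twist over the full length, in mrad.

J = π(d_o⁴ − d_i⁴)/32 = π(0.0702⁴ − 0.0478⁴)/32 = 1.872×10^-6 m⁴.
θ = T·L/(G·J) = 661.0 × 1.51 / (42.8×10⁹ × 1.872×10^-6) = 0.01246 rad.

12.5 mrad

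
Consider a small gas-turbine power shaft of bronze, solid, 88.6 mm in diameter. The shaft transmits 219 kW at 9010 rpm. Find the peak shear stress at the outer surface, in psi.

ω = 2π·9010/60 = 943.5 rad/s, so T = P/ω = 219×10³ / 943.5 = 232.1 N·m.
J = πd⁴/32 = π(0.0886)⁴/32 = 6.050×10^-6 m⁴.
τ_max = T·r/J = 232.1 × 0.0443 / 6.050×10^-6 = 1.700×10^6 Pa.

247 psi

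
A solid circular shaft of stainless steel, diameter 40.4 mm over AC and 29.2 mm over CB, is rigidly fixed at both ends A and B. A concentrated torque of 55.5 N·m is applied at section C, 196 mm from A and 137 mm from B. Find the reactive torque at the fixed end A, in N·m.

39.9 N·m

Compatibility: T_A·a/J_AC = T_B·b/J_CB with T_A + T_B = T₀.
J_AC = 2.62×10^-7 m⁴, J_CB = 7.14×10^-8 m⁴, so T_A = T₀·(J_AC/a)/((J_AC/a)+(J_CB/b)) = 39.92 N·m, T_B = 15.58 N·m.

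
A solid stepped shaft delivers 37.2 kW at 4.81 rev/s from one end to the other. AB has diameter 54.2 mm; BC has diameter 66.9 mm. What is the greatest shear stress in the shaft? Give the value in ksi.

5.71 ksi

ω = 2π·4.81 = 30.22 rad/s, so T = P/ω = 37.2×10³ / 30.22 = 1231 N·m.
Under the same torque, τ_max = 16T/(πd³) is largest where d is smallest — segment AB (d = 54.2 mm).
τ_max = 16·1231/(π·(0.0542)³) = 3.937×10^7 Pa.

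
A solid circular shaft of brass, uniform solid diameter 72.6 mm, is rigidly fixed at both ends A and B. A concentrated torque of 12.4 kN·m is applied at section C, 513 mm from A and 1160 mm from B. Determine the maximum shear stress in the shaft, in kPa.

114000 kPa

With uniform GJ and both ends fixed, compatibility θ_AC = θ_CB gives T_A·a = T_B·b, together with T_A + T_B = T₀.
T_A = T₀·b/(a+b) = 12400·1160/1673 = 8598 N·m; T_B = 3802 N·m.
τ in each portion: τ_AC = 1.14×10^8 Pa, τ_CB = 5.06×10^7 Pa; maximum is in AC.
τ_max = T_AC·r/J = 8598·0.0363/2.73×10^-6 = 1.144×10^8 Pa.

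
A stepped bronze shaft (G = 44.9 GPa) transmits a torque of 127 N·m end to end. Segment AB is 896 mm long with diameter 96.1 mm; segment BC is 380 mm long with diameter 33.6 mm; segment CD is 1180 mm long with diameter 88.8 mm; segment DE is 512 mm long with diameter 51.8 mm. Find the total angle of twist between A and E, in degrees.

J_AB = π(0.0961)⁴/32 = 8.37×10^-6 m⁴; J_BC = π(0.0336)⁴/32 = 1.25×10^-7 m⁴; J_CD = π(0.0888)⁴/32 = 6.10×10^-6 m⁴; J_DE = π(0.0518)⁴/32 = 7.07×10^-7 m⁴.
θ = (T/G)·Σ L_i/J_i = (127.0/44.9×10⁹)·(0.896/8.37×10^-6 + 0.380/1.25×10^-7 + 1.18/6.10×10^-6 + 0.512/7.07×10^-7) = 0.01149 rad.

0.658°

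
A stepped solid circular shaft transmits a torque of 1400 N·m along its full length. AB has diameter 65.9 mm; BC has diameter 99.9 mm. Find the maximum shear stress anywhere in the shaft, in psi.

Under the same torque, τ_max = 16T/(πd³) is largest where d is smallest — segment AB (d = 65.9 mm).
τ_max = 16·1400/(π·(0.0659)³) = 2.491×10^7 Pa.

3610 psi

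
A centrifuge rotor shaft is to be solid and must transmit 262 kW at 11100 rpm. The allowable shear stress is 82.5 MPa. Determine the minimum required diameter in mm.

ω = 2π·11100/60 = 1162 rad/s, so T = P/ω = 262×10³ / 1162 = 225.4 N·m.
For a solid shaft τ_max = 16T/(πd³), so d = (16T/(π τ_allow))^(1/3) = (16·225.4/(π·8.25×10^7))^(1/3) = 0.02405 m.

24.1 mm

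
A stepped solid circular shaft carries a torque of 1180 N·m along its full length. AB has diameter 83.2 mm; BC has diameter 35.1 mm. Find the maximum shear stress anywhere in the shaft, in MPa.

Under the same torque, τ_max = 16T/(πd³) is largest where d is smallest — segment BC (d = 35.1 mm).
τ_max = 16·1180/(π·(0.0351)³) = 1.390×10^8 Pa.

139 MPa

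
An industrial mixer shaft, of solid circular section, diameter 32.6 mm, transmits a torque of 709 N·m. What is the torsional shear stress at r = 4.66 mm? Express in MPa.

J = πd⁴/32 = π(0.0326)⁴/32 = 1.109×10^-7 m⁴.
Shear stress varies linearly with radius: τ = T·r/J = 709.0 × 0.00466 / 1.109×10^-7 = 2.980×10^7 Pa.

29.8 MPa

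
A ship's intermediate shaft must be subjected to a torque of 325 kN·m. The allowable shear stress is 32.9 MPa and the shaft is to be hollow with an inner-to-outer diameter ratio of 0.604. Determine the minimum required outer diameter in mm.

For a hollow shaft with d_i/d_o = 0.604: τ_max = 16T/(π d_o³ (1−k⁴)), so d_o = [16T/(π τ_allow (1−k⁴))]^(1/3) = [16·325000/(π·3.29×10^7·0.8669)]^(1/3) = 0.3872 m.

387 mm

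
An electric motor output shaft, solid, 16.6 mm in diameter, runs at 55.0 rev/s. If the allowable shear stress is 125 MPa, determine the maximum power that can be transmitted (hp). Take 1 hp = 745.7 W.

J = πd⁴/32 = π(0.0166)⁴/32 = 7.455×10^-9 m⁴.
T_max = τ_allow·J/r = 1.25×10^8 × 7.455×10^-9 / 0.00830 = 112.3 N·m.
ω = 2π·55.0 = 345.6 rad/s, so P_max = T_max·ω = 3.880×10^4 W.

52.0 hp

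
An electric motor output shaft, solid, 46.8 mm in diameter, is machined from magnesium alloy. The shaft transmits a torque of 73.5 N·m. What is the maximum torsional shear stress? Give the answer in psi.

J = πd⁴/32 = π(0.0468)⁴/32 = 4.710×10^-7 m⁴.
τ_max = T·r/J = 73.50 × 0.0234 / 4.710×10^-7 = 3.652×10^6 Pa.

530 psi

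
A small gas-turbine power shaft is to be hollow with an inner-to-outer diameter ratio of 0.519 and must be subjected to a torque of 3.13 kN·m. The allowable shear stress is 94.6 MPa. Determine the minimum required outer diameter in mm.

For a hollow shaft with d_i/d_o = 0.519: τ_max = 16T/(π d_o³ (1−k⁴)), so d_o = [16T/(π τ_allow (1−k⁴))]^(1/3) = [16·3130/(π·9.46×10^7·0.9274)]^(1/3) = 0.05664 m.

56.6 mm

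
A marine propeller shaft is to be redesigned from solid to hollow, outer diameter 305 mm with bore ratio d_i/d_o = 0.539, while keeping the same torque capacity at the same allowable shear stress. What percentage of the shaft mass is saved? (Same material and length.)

Equal τ_max and T ⇒ the solid shaft needs d_s³ = d_o³(1−k⁴), so d_s = 305·(1−0.539⁴)^(1/3) = 296.2 mm.
Area ratio A_h/A_s = d_o²(1−k²)/d_s² = (1−k²)/(1−k⁴)^(2/3) = 0.7524.
Mass saving = 1 − 0.7524 = 24.8 %.

24.8 %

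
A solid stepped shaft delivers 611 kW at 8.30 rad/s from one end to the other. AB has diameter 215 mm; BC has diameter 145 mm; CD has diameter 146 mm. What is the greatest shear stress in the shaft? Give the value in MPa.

ω = 8.30 rad/s, so T = P/ω = 611×10³ / 8.300 = 73610 N·m.
Under the same torque, τ_max = 16T/(πd³) is largest where d is smallest — segment BC (d = 145 mm).
τ_max = 16·73610/(π·(0.145)³) = 1.230×10^8 Pa.

123 MPa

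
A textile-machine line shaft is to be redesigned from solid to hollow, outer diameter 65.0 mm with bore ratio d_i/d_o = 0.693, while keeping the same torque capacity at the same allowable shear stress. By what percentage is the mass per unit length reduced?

38.1 %

Equal τ_max and T ⇒ the solid shaft needs d_s³ = d_o³(1−k⁴), so d_s = 65.0·(1−0.693⁴)^(1/3) = 59.56 mm.
Area ratio A_h/A_s = d_o²(1−k²)/d_s² = (1−k²)/(1−k⁴)^(2/3) = 0.6190.
Mass saving = 1 − 0.6190 = 38.1 %.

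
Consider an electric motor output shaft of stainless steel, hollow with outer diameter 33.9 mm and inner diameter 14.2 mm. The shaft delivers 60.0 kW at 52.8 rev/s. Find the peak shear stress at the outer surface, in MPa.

24.4 MPa

ω = 2π·52.8 = 331.8 rad/s, so T = P/ω = 60.0×10³ / 331.8 = 180.9 N·m.
J = π(d_o⁴ − d_i⁴)/32 = π(0.0339⁴ − 0.0142⁴)/32 = 1.257×10^-7 m⁴.
τ_max = T·r/J = 180.9 × 0.0169 / 1.257×10^-7 = 2.439×10^7 Pa.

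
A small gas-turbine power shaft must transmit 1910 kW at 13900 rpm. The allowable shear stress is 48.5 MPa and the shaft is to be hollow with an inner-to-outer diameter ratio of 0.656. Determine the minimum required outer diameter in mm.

55.3 mm

ω = 2π·13900/60 = 1456 rad/s, so T = P/ω = 1910×10³ / 1456 = 1312 N·m.
For a hollow shaft with d_i/d_o = 0.656: τ_max = 16T/(π d_o³ (1−k⁴)), so d_o = [16T/(π τ_allow (1−k⁴))]^(1/3) = [16·1312/(π·4.85×10^7·0.8148)]^(1/3) = 0.05530 m.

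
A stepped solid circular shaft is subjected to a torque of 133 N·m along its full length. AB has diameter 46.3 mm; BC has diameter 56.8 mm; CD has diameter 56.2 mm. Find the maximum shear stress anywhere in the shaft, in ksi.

0.990 ksi

Under the same torque, τ_max = 16T/(πd³) is largest where d is smallest — segment AB (d = 46.3 mm).
τ_max = 16·133.0/(π·(0.0463)³) = 6.825×10^6 Pa.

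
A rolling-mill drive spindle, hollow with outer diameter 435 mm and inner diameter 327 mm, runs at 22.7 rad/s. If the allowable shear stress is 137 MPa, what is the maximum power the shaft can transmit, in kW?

34200 kW

J = π(d_o⁴ − d_i⁴)/32 = π(0.435⁴ − 0.327⁴)/32 = 2.393×10^-3 m⁴.
T_max = τ_allow·J/r = 1.37×10^8 × 2.393×10^-3 / 0.217 = 1.507e6 N·m.
ω = 22.7 rad/s, so P_max = T_max·ω = 3.421×10^7 W.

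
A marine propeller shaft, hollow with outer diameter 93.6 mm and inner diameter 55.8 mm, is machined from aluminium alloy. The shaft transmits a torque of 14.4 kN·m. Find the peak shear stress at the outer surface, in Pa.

J = π(d_o⁴ − d_i⁴)/32 = π(0.0936⁴ − 0.0558⁴)/32 = 6.584×10^-6 m⁴.
τ_max = T·r/J = 14400 × 0.0468 / 6.584×10^-6 = 1.024×10^8 Pa.

1.02e8 Pa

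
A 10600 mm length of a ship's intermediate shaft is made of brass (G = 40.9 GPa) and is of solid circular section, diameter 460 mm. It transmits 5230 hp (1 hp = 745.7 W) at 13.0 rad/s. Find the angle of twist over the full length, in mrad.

ω = 13.0 rad/s, so T = P/ω = 5230×745.7 / 13.00 = 300000 N·m.
J = πd⁴/32 = π(0.460)⁴/32 = 4.396×10^-3 m⁴.
θ = T·L/(G·J) = 300000 × 10.6 / (40.9×10⁹ × 4.396×10^-3) = 0.01769 rad.

17.7 mrad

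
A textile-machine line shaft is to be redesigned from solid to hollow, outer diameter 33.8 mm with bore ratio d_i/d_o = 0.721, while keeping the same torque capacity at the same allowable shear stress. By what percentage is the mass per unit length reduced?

40.8 %

Equal τ_max and T ⇒ the solid shaft needs d_s³ = d_o³(1−k⁴), so d_s = 33.8·(1−0.721⁴)^(1/3) = 30.43 mm.
Area ratio A_h/A_s = d_o²(1−k²)/d_s² = (1−k²)/(1−k⁴)^(2/3) = 0.5924.
Mass saving = 1 − 0.5924 = 40.8 %.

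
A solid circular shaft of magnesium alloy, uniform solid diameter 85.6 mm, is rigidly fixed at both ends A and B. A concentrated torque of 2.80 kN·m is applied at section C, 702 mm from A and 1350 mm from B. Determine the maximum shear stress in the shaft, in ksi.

With uniform GJ and both ends fixed, compatibility θ_AC = θ_CB gives T_A·a = T_B·b, together with T_A + T_B = T₀.
T_A = T₀·b/(a+b) = 2800·1350/2052 = 1842 N·m; T_B = 957.9 N·m.
τ in each portion: τ_AC = 1.50×10^7 Pa, τ_CB = 7.78×10^6 Pa; maximum is in AC.
τ_max = T_AC·r/J = 1842·0.0428/5.27×10^-6 = 1.496×10^7 Pa.

2.17 ksi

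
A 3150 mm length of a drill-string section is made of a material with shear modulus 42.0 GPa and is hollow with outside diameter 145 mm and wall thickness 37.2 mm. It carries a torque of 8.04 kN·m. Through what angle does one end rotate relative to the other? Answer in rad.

0.0147 rad

J = π(d_o⁴ − d_i⁴)/32 = π(0.145⁴ − 0.0706⁴)/32 = 4.096×10^-5 m⁴.
θ = T·L/(G·J) = 8040 × 3.15 / (42.0×10⁹ × 4.096×10^-5) = 0.01472 rad.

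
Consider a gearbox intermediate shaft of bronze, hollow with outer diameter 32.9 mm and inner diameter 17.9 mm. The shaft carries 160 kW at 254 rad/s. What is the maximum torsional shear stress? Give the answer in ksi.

ω = 254 rad/s, so T = P/ω = 160×10³ / 254.0 = 629.9 N·m.
J = π(d_o⁴ − d_i⁴)/32 = π(0.0329⁴ − 0.0179⁴)/32 = 1.049×10^-7 m⁴.
τ_max = T·r/J = 629.9 × 0.0164 / 1.049×10^-7 = 9.874×10^7 Pa.

14.3 ksi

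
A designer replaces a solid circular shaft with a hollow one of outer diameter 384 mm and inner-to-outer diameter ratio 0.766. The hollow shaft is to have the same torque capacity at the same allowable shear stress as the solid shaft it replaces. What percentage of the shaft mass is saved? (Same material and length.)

Equal τ_max and T ⇒ the solid shaft needs d_s³ = d_o³(1−k⁴), so d_s = 384·(1−0.766⁴)^(1/3) = 333.6 mm.
Area ratio A_h/A_s = d_o²(1−k²)/d_s² = (1−k²)/(1−k⁴)^(2/3) = 0.5475.
Mass saving = 1 − 0.5475 = 45.2 %.

45.2 %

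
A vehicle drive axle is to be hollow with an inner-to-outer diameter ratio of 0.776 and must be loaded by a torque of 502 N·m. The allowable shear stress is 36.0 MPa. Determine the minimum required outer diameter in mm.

For a hollow shaft with d_i/d_o = 0.776: τ_max = 16T/(π d_o³ (1−k⁴)), so d_o = [16T/(π τ_allow (1−k⁴))]^(1/3) = [16·502.0/(π·3.60×10^7·0.6374)]^(1/3) = 0.04812 m.

48.1 mm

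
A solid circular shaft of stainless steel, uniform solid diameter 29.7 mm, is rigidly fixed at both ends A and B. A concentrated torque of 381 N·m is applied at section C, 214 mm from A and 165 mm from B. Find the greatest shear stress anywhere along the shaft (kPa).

With uniform GJ and both ends fixed, compatibility θ_AC = θ_CB gives T_A·a = T_B·b, together with T_A + T_B = T₀.
T_A = T₀·b/(a+b) = 381.0·165/379.0 = 165.9 N·m; T_B = 215.1 N·m.
τ in each portion: τ_AC = 3.22×10^7 Pa, τ_CB = 4.18×10^7 Pa; maximum is in CB.
τ_max = T_CB·r/J = 215.1·0.0149/7.64×10^-8 = 4.182×10^7 Pa.

41800 kPa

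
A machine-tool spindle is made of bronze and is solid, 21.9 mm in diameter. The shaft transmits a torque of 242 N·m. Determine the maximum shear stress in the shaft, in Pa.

J = πd⁴/32 = π(0.0219)⁴/32 = 2.258×10^-8 m⁴.
τ_max = T·r/J = 242.0 × 0.0109 / 2.258×10^-8 = 1.173×10^8 Pa.

1.17e8 Pa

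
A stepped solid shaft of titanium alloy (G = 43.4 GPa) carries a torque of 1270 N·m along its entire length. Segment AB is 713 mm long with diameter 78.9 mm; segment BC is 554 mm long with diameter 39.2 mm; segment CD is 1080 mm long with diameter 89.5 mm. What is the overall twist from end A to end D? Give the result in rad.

0.0804 rad

J_AB = π(0.0789)⁴/32 = 3.80×10^-6 m⁴; J_BC = π(0.0392)⁴/32 = 2.32×10^-7 m⁴; J_CD = π(0.0895)⁴/32 = 6.30×10^-6 m⁴.
θ = (T/G)·Σ L_i/J_i = (1270/43.4×10⁹)·(0.713/3.80×10^-6 + 0.554/2.32×10^-7 + 1.08/6.30×10^-6) = 0.08043 rad.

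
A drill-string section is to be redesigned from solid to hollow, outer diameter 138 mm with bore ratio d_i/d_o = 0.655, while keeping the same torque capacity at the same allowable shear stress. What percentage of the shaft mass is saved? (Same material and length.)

Equal τ_max and T ⇒ the solid shaft needs d_s³ = d_o³(1−k⁴), so d_s = 138·(1−0.655⁴)^(1/3) = 129.0 mm.
Area ratio A_h/A_s = d_o²(1−k²)/d_s² = (1−k²)/(1−k⁴)^(2/3) = 0.6539.
Mass saving = 1 − 0.6539 = 34.6 %.

34.6 %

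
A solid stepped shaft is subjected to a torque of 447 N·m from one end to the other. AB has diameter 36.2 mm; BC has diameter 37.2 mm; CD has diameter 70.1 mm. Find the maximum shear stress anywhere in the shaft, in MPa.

Under the same torque, τ_max = 16T/(πd³) is largest where d is smallest — segment AB (d = 36.2 mm).
τ_max = 16·447.0/(π·(0.0362)³) = 4.799×10^7 Pa.

48.0 MPa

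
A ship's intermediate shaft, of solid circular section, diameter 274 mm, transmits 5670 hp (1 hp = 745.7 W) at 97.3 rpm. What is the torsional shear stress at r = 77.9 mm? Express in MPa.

58.4 MPa

ω = 2π·97.3/60 = 10.19 rad/s, so T = P/ω = 5670×745.7 / 10.19 = 415000 N·m.
J = πd⁴/32 = π(0.274)⁴/32 = 5.534×10^-4 m⁴.
Shear stress varies linearly with radius: τ = T·r/J = 415000 × 0.0779 / 5.534×10^-4 = 5.842×10^7 Pa.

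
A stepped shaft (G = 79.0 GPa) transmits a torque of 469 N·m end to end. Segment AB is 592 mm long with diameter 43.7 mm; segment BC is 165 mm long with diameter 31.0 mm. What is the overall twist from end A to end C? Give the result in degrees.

J_AB = π(0.0437)⁴/32 = 3.58×10^-7 m⁴; J_BC = π(0.0310)⁴/32 = 9.07×10^-8 m⁴.
θ = (T/G)·Σ L_i/J_i = (469.0/79.0×10⁹)·(0.592/3.58×10^-7 + 0.165/9.07×10^-8) = 0.02062 rad.

1.18°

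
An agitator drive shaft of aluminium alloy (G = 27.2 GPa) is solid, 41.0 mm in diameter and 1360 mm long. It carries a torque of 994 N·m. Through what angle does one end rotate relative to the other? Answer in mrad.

J = πd⁴/32 = π(0.0410)⁴/32 = 2.774×10^-7 m⁴.
θ = T·L/(G·J) = 994.0 × 1.36 / (27.2×10⁹ × 2.774×10^-7) = 0.1792 rad.

179 mrad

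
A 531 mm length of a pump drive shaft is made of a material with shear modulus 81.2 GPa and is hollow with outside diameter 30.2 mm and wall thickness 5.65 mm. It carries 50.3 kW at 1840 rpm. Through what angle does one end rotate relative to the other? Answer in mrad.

ω = 2π·1840/60 = 192.7 rad/s, so T = P/ω = 50.3×10³ / 192.7 = 261.0 N·m.
J = π(d_o⁴ − d_i⁴)/32 = π(0.0302⁴ − 0.0189⁴)/32 = 6.914×10^-8 m⁴.
θ = T·L/(G·J) = 261.0 × 0.531 / (81.2×10⁹ × 6.914×10^-8) = 0.02469 rad.

24.7 mrad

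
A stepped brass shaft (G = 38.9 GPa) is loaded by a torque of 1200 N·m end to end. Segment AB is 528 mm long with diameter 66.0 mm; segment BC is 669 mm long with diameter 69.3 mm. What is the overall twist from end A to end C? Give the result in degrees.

J_AB = π(0.0660)⁴/32 = 1.86×10^-6 m⁴; J_BC = π(0.0693)⁴/32 = 2.26×10^-6 m⁴.
θ = (T/G)·Σ L_i/J_i = (1200/38.9×10⁹)·(0.528/1.86×10^-6 + 0.669/2.26×10^-6) = 0.01786 rad.

1.02°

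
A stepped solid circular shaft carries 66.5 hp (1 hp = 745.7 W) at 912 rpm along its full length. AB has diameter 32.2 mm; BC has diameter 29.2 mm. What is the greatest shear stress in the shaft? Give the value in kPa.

ω = 2π·912/60 = 95.50 rad/s, so T = P/ω = 66.5×745.7 / 95.50 = 519.2 N·m.
Under the same torque, τ_max = 16T/(πd³) is largest where d is smallest — segment BC (d = 29.2 mm).
τ_max = 16·519.2/(π·(0.0292)³) = 1.062×10^8 Pa.

106000 kPa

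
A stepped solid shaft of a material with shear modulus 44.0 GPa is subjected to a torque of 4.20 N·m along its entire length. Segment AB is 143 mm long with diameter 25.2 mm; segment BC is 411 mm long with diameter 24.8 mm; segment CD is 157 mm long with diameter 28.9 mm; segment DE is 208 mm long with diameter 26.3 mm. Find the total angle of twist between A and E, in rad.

0.00204 rad

J_AB = π(0.0252)⁴/32 = 3.96×10^-8 m⁴; J_BC = π(0.0248)⁴/32 = 3.71×10^-8 m⁴; J_CD = π(0.0289)⁴/32 = 6.85×10^-8 m⁴; J_DE = π(0.0263)⁴/32 = 4.70×10^-8 m⁴.
θ = (T/G)·Σ L_i/J_i = (4.200/44.0×10⁹)·(0.143/3.96×10^-8 + 0.411/3.71×10^-8 + 0.157/6.85×10^-8 + 0.208/4.70×10^-8) = 2.043×10^-3 rad.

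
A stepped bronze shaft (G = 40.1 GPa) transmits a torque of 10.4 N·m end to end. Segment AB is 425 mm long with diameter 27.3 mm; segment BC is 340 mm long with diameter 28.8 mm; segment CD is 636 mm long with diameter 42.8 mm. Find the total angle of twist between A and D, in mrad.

J_AB = π(0.0273)⁴/32 = 5.45×10^-8 m⁴; J_BC = π(0.0288)⁴/32 = 6.75×10^-8 m⁴; J_CD = π(0.0428)⁴/32 = 3.29×10^-7 m⁴.
θ = (T/G)·Σ L_i/J_i = (10.40/40.1×10⁹)·(0.425/5.45×10^-8 + 0.340/6.75×10^-8 + 0.636/3.29×10^-7) = 3.828×10^-3 rad.

3.83 mrad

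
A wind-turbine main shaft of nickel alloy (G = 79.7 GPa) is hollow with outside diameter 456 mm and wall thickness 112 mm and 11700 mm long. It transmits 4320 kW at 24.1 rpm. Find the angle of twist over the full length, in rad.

ω = 2π·24.1/60 = 2.524 rad/s, so T = P/ω = 4320×10³ / 2.524 = 1.712e6 N·m.
J = π(d_o⁴ − d_i⁴)/32 = π(0.456⁴ − 0.232⁴)/32 = 3.960×10^-3 m⁴.
θ = T·L/(G·J) = 1.712e6 × 11.7 / (79.7×10⁹ × 3.960×10^-3) = 0.06345 rad.

0.0634 rad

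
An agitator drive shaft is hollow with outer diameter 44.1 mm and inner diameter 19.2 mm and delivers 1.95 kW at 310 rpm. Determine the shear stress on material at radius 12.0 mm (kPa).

2010 kPa

ω = 2π·310/60 = 32.46 rad/s, so T = P/ω = 1.95×10³ / 32.46 = 60.07 N·m.
J = π(d_o⁴ − d_i⁴)/32 = π(0.0441⁴ − 0.0192⁴)/32 = 3.580×10^-7 m⁴.
Shear stress varies linearly with radius: τ = T·r/J = 60.07 × 0.0120 / 3.580×10^-7 = 2.014×10^6 Pa.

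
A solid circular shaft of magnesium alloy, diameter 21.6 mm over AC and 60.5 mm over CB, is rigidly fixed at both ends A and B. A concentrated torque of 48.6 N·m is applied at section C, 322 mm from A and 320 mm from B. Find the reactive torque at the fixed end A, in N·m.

Compatibility: T_A·a/J_AC = T_B·b/J_CB with T_A + T_B = T₀.
J_AC = 2.14×10^-8 m⁴, J_CB = 1.32×10^-6 m⁴, so T_A = T₀·(J_AC/a)/((J_AC/a)+(J_CB/b)) = 0.7723 N·m, T_B = 47.83 N·m.

0.772 N·m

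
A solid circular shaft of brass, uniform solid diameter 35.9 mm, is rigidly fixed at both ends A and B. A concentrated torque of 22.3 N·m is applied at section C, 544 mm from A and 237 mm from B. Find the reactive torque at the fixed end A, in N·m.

With uniform GJ and both ends fixed, compatibility θ_AC = θ_CB gives T_A·a = T_B·b, together with T_A + T_B = T₀.
T_A = T₀·b/(a+b) = 22.30·237/781.0 = 6.767 N·m; T_B = 15.53 N·m.

6.77 N·m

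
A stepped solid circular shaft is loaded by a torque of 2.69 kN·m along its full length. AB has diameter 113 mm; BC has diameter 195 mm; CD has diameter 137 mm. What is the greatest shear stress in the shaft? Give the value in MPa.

9.49 MPa

Under the same torque, τ_max = 16T/(πd³) is largest where d is smallest — segment AB (d = 113 mm).
τ_max = 16·2690/(π·(0.113)³) = 9.495×10^6 Pa.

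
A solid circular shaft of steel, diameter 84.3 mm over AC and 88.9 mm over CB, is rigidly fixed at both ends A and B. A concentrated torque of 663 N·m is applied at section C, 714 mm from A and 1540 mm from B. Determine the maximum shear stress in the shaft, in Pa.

Compatibility: T_A·a/J_AC = T_B·b/J_CB with T_A + T_B = T₀.
J_AC = 4.96×10^-6 m⁴, J_CB = 6.13×10^-6 m⁴, so T_A = T₀·(J_AC/a)/((J_AC/a)+(J_CB/b)) = 421.4 N·m, T_B = 241.6 N·m.
τ in each portion: τ_AC = 3.58×10^6 Pa, τ_CB = 1.75×10^6 Pa; maximum is in AC.
τ_max = T_AC·r/J = 421.4·0.0421/4.96×10^-6 = 3.582×10^6 Pa.

3.58e6 Pa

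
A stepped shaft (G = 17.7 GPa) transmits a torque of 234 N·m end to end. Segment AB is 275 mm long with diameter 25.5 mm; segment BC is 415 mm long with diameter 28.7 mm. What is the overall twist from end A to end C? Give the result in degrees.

J_AB = π(0.0255)⁴/32 = 4.15×10^-8 m⁴; J_BC = π(0.0287)⁴/32 = 6.66×10^-8 m⁴.
θ = (T/G)·Σ L_i/J_i = (234.0/17.7×10⁹)·(0.275/4.15×10^-8 + 0.415/6.66×10^-8) = 0.1700 rad.

9.74°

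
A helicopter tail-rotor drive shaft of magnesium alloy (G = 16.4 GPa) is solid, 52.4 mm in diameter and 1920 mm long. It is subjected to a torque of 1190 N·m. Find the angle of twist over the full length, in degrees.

10.8°

J = πd⁴/32 = π(0.0524)⁴/32 = 7.402×10^-7 m⁴.
θ = T·L/(G·J) = 1190 × 1.92 / (16.4×10⁹ × 7.402×10^-7) = 0.1882 rad.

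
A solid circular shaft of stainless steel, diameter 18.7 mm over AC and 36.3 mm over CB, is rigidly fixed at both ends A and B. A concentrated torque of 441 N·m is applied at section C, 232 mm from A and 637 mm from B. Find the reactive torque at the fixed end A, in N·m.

71.5 N·m

Compatibility: T_A·a/J_AC = T_B·b/J_CB with T_A + T_B = T₀.
J_AC = 1.20×10^-8 m⁴, J_CB = 1.70×10^-7 m⁴, so T_A = T₀·(J_AC/a)/((J_AC/a)+(J_CB/b)) = 71.46 N·m, T_B = 369.5 N·m.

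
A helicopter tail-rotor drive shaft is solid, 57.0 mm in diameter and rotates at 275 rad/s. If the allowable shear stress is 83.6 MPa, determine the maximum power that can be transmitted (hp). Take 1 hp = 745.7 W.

J = πd⁴/32 = π(0.0570)⁴/32 = 1.036×10^-6 m⁴.
T_max = τ_allow·J/r = 8.36×10^7 × 1.036×10^-6 / 0.0285 = 3040 N·m.
ω = 275 rad/s, so P_max = T_max·ω = 8.360×10^5 W.

1120 hp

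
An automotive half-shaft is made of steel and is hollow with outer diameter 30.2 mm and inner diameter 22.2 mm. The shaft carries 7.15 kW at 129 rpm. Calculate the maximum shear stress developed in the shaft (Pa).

1.38e8 Pa

ω = 2π·129/60 = 13.51 rad/s, so T = P/ω = 7.15×10³ / 13.51 = 529.3 N·m.
J = π(d_o⁴ − d_i⁴)/32 = π(0.0302⁴ − 0.0222⁴)/32 = 5.782×10^-8 m⁴.
τ_max = T·r/J = 529.3 × 0.0151 / 5.782×10^-8 = 1.382×10^8 Pa.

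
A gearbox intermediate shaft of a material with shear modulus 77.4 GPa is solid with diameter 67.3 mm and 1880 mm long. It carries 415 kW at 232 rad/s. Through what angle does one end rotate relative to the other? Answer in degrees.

ω = 232 rad/s, so T = P/ω = 415×10³ / 232.0 = 1789 N·m.
J = πd⁴/32 = π(0.0673)⁴/32 = 2.014×10^-6 m⁴.
θ = T·L/(G·J) = 1789 × 1.88 / (77.4×10⁹ × 2.014×10^-6) = 0.02157 rad.

1.24°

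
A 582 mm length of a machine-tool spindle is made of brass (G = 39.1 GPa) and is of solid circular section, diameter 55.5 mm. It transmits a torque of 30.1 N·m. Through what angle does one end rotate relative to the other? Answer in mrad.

J = πd⁴/32 = π(0.0555)⁴/32 = 9.315×10^-7 m⁴.
θ = T·L/(G·J) = 30.10 × 0.582 / (39.1×10⁹ × 9.315×10^-7) = 4.810×10^-4 rad.

0.481 mrad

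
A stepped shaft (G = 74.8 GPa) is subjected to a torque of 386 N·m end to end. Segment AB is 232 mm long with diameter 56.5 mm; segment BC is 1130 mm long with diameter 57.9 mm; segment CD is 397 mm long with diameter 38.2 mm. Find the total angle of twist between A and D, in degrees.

J_AB = π(0.0565)⁴/32 = 1.00×10^-6 m⁴; J_BC = π(0.0579)⁴/32 = 1.10×10^-6 m⁴; J_CD = π(0.0382)⁴/32 = 2.09×10^-7 m⁴.
θ = (T/G)·Σ L_i/J_i = (386.0/74.8×10⁹)·(0.232/1.00×10^-6 + 1.13/1.10×10^-6 + 0.397/2.09×10^-7) = 0.01628 rad.

0.933°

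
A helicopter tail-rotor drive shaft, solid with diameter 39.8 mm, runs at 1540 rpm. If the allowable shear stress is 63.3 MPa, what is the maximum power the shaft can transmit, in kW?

J = πd⁴/32 = π(0.0398)⁴/32 = 2.463×10^-7 m⁴.
T_max = τ_allow·J/r = 6.33×10^7 × 2.463×10^-7 / 0.0199 = 783.6 N·m.
ω = 2π·1540/60 = 161.3 rad/s, so P_max = T_max·ω = 1.264×10^5 W.

126 kW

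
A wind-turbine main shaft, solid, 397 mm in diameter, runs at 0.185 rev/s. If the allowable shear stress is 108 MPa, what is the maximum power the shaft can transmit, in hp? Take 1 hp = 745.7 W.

J = πd⁴/32 = π(0.397)⁴/32 = 2.439×10^-3 m⁴.
T_max = τ_allow·J/r = 1.08×10^8 × 2.439×10^-3 / 0.199 = 1.327e6 N·m.
ω = 2π·0.185 = 1.162 rad/s, so P_max = T_max·ω = 1.542×10^6 W.

2070 hp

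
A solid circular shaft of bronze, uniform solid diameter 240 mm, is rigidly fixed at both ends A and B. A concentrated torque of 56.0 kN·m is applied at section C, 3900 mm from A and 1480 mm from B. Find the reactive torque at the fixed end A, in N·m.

With uniform GJ and both ends fixed, compatibility θ_AC = θ_CB gives T_A·a = T_B·b, together with T_A + T_B = T₀.
T_A = T₀·b/(a+b) = 56000·1480/5380 = 15410 N·m; T_B = 40590 N·m.

15400 N·m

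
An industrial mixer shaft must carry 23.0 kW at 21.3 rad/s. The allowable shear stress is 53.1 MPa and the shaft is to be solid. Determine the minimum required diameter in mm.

ω = 21.3 rad/s, so T = P/ω = 23.0×10³ / 21.30 = 1080 N·m.
For a solid shaft τ_max = 16T/(πd³), so d = (16T/(π τ_allow))^(1/3) = (16·1080/(π·5.31×10^7))^(1/3) = 0.04696 m.

47.0 mm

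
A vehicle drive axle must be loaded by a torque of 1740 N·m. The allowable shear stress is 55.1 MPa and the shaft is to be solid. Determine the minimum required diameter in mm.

54.4 mm

For a solid shaft τ_max = 16T/(πd³), so d = (16T/(π τ_allow))^(1/3) = (16·1740/(π·5.51×10^7))^(1/3) = 0.05438 m.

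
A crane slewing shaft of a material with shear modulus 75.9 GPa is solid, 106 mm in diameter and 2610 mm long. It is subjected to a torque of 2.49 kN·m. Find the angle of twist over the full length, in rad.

J = πd⁴/32 = π(0.106)⁴/32 = 1.239×10^-5 m⁴.
θ = T·L/(G·J) = 2490 × 2.61 / (75.9×10⁹ × 1.239×10^-5) = 6.908×10^-3 rad.

0.00691 rad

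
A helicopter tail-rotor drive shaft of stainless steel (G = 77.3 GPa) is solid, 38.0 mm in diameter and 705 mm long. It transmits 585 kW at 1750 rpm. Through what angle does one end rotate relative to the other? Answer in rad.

0.142 rad

ω = 2π·1750/60 = 183.3 rad/s, so T = P/ω = 585×10³ / 183.3 = 3192 N·m.
J = πd⁴/32 = π(0.0380)⁴/32 = 2.047×10^-7 m⁴.
θ = T·L/(G·J) = 3192 × 0.705 / (77.3×10⁹ × 2.047×10^-7) = 0.1422 rad.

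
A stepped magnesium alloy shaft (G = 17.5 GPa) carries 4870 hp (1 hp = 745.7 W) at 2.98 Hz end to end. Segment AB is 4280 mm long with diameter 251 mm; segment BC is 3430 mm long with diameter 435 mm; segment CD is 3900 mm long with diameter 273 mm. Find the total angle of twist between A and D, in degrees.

12.1°

ω = 2π·2.98 = 18.72 rad/s, so T = P/ω = 4870×745.7 / 18.72 = 194000 N·m.
J_AB = π(0.251)⁴/32 = 3.90×10^-4 m⁴; J_BC = π(0.435)⁴/32 = 3.52×10^-3 m⁴; J_CD = π(0.273)⁴/32 = 5.45×10^-4 m⁴.
θ = (T/G)·Σ L_i/J_i = (194000/17.5×10⁹)·(4.28/3.90×10^-4 + 3.43/3.52×10^-3 + 3.90/5.45×10^-4) = 0.2118 rad.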